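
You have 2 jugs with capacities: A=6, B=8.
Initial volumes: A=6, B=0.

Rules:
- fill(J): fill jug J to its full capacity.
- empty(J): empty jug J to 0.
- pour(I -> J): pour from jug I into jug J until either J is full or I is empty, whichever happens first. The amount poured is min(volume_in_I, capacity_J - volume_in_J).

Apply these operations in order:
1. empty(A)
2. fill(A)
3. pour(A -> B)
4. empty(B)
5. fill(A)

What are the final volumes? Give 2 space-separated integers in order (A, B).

Step 1: empty(A) -> (A=0 B=0)
Step 2: fill(A) -> (A=6 B=0)
Step 3: pour(A -> B) -> (A=0 B=6)
Step 4: empty(B) -> (A=0 B=0)
Step 5: fill(A) -> (A=6 B=0)

Answer: 6 0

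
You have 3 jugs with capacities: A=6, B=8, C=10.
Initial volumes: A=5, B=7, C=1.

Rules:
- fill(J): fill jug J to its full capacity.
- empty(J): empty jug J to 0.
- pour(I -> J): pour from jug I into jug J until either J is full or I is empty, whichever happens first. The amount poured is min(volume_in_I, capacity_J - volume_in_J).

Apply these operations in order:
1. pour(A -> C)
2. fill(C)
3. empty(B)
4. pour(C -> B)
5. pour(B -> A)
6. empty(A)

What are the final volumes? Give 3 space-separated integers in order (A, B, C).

Answer: 0 2 2

Derivation:
Step 1: pour(A -> C) -> (A=0 B=7 C=6)
Step 2: fill(C) -> (A=0 B=7 C=10)
Step 3: empty(B) -> (A=0 B=0 C=10)
Step 4: pour(C -> B) -> (A=0 B=8 C=2)
Step 5: pour(B -> A) -> (A=6 B=2 C=2)
Step 6: empty(A) -> (A=0 B=2 C=2)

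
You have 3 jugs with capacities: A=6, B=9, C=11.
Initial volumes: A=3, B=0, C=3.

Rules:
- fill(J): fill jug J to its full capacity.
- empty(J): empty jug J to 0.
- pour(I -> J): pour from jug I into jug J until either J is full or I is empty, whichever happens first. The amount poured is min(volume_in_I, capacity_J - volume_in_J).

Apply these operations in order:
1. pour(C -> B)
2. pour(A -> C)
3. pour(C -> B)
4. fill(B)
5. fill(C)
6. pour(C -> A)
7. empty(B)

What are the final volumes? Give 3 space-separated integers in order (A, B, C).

Step 1: pour(C -> B) -> (A=3 B=3 C=0)
Step 2: pour(A -> C) -> (A=0 B=3 C=3)
Step 3: pour(C -> B) -> (A=0 B=6 C=0)
Step 4: fill(B) -> (A=0 B=9 C=0)
Step 5: fill(C) -> (A=0 B=9 C=11)
Step 6: pour(C -> A) -> (A=6 B=9 C=5)
Step 7: empty(B) -> (A=6 B=0 C=5)

Answer: 6 0 5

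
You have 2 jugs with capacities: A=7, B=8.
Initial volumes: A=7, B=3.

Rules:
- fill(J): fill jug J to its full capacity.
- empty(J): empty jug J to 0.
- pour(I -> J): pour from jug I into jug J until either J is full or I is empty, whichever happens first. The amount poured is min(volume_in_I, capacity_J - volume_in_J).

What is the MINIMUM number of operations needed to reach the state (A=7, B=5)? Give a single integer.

BFS from (A=7, B=3). One shortest path:
  1. empty(A) -> (A=0 B=3)
  2. pour(B -> A) -> (A=3 B=0)
  3. fill(B) -> (A=3 B=8)
  4. pour(B -> A) -> (A=7 B=4)
  5. empty(A) -> (A=0 B=4)
  6. pour(B -> A) -> (A=4 B=0)
  7. fill(B) -> (A=4 B=8)
  8. pour(B -> A) -> (A=7 B=5)
Reached target in 8 moves.

Answer: 8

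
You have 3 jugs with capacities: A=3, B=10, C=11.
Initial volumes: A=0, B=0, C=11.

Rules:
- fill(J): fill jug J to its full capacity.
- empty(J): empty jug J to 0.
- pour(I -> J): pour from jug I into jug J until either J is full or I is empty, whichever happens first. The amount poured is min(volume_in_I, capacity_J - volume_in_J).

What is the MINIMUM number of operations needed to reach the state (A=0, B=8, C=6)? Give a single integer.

BFS from (A=0, B=0, C=11). One shortest path:
  1. pour(C -> A) -> (A=3 B=0 C=8)
  2. pour(C -> B) -> (A=3 B=8 C=0)
  3. pour(A -> C) -> (A=0 B=8 C=3)
  4. fill(A) -> (A=3 B=8 C=3)
  5. pour(A -> C) -> (A=0 B=8 C=6)
Reached target in 5 moves.

Answer: 5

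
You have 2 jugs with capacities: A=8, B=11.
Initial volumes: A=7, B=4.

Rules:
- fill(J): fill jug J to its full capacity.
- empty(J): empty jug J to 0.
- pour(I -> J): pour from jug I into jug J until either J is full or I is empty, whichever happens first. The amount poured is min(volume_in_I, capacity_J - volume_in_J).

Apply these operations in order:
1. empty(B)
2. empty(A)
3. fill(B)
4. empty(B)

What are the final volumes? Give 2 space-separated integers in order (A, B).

Step 1: empty(B) -> (A=7 B=0)
Step 2: empty(A) -> (A=0 B=0)
Step 3: fill(B) -> (A=0 B=11)
Step 4: empty(B) -> (A=0 B=0)

Answer: 0 0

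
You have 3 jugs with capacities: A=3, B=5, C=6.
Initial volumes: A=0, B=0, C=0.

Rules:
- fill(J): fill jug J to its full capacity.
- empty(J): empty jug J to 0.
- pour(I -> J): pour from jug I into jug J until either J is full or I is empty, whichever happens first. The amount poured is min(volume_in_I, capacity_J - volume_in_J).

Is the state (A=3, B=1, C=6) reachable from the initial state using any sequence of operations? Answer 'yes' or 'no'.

Answer: yes

Derivation:
BFS from (A=0, B=0, C=0):
  1. fill(B) -> (A=0 B=5 C=0)
  2. pour(B -> A) -> (A=3 B=2 C=0)
  3. pour(B -> C) -> (A=3 B=0 C=2)
  4. fill(B) -> (A=3 B=5 C=2)
  5. pour(B -> C) -> (A=3 B=1 C=6)
Target reached → yes.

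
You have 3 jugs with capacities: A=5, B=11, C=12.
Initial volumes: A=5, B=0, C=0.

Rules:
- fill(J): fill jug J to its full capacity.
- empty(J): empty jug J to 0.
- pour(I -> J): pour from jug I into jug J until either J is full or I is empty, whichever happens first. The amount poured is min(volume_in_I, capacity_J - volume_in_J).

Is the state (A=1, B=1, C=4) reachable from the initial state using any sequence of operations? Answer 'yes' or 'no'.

BFS explored all 496 reachable states.
Reachable set includes: (0,0,0), (0,0,1), (0,0,2), (0,0,3), (0,0,4), (0,0,5), (0,0,6), (0,0,7), (0,0,8), (0,0,9), (0,0,10), (0,0,11) ...
Target (A=1, B=1, C=4) not in reachable set → no.

Answer: no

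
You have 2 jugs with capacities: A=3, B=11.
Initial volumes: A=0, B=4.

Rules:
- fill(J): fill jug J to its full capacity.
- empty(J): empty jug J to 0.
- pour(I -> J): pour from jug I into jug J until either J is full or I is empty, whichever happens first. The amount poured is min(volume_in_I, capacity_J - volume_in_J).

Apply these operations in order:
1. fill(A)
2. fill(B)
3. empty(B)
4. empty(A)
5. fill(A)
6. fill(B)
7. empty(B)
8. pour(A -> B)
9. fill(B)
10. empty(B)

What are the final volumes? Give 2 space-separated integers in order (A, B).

Answer: 0 0

Derivation:
Step 1: fill(A) -> (A=3 B=4)
Step 2: fill(B) -> (A=3 B=11)
Step 3: empty(B) -> (A=3 B=0)
Step 4: empty(A) -> (A=0 B=0)
Step 5: fill(A) -> (A=3 B=0)
Step 6: fill(B) -> (A=3 B=11)
Step 7: empty(B) -> (A=3 B=0)
Step 8: pour(A -> B) -> (A=0 B=3)
Step 9: fill(B) -> (A=0 B=11)
Step 10: empty(B) -> (A=0 B=0)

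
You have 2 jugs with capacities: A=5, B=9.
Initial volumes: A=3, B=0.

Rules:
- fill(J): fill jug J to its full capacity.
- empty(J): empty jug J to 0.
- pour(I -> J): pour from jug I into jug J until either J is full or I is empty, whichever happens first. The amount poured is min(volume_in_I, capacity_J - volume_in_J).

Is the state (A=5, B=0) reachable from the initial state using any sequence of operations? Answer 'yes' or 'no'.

Answer: yes

Derivation:
BFS from (A=3, B=0):
  1. fill(A) -> (A=5 B=0)
Target reached → yes.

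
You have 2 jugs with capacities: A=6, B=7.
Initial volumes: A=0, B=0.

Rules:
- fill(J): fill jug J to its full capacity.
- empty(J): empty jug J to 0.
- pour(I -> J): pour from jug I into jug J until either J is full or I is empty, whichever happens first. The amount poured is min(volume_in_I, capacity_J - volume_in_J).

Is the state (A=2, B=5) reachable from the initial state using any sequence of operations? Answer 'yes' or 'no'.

Answer: no

Derivation:
BFS explored all 26 reachable states.
Reachable set includes: (0,0), (0,1), (0,2), (0,3), (0,4), (0,5), (0,6), (0,7), (1,0), (1,7), (2,0), (2,7) ...
Target (A=2, B=5) not in reachable set → no.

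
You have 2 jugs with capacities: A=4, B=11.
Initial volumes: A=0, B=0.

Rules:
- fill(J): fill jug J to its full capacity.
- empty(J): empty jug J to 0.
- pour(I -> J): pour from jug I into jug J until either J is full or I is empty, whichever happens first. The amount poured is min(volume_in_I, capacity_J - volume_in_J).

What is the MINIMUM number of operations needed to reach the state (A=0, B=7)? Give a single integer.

BFS from (A=0, B=0). One shortest path:
  1. fill(B) -> (A=0 B=11)
  2. pour(B -> A) -> (A=4 B=7)
  3. empty(A) -> (A=0 B=7)
Reached target in 3 moves.

Answer: 3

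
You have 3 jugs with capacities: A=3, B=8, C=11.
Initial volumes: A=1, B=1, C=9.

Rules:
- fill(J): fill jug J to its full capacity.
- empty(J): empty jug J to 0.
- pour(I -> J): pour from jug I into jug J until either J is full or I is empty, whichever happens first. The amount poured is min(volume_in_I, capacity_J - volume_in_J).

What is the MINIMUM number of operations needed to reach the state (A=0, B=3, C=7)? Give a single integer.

BFS from (A=1, B=1, C=9). One shortest path:
  1. empty(B) -> (A=1 B=0 C=9)
  2. pour(C -> A) -> (A=3 B=0 C=7)
  3. pour(A -> B) -> (A=0 B=3 C=7)
Reached target in 3 moves.

Answer: 3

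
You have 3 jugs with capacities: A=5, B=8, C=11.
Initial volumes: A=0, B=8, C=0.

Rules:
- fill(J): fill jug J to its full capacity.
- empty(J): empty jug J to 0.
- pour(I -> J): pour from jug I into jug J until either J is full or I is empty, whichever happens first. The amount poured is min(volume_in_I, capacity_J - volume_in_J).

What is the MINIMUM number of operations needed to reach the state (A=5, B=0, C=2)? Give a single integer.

BFS from (A=0, B=8, C=0). One shortest path:
  1. fill(A) -> (A=5 B=8 C=0)
  2. pour(A -> C) -> (A=0 B=8 C=5)
  3. fill(A) -> (A=5 B=8 C=5)
  4. pour(B -> C) -> (A=5 B=2 C=11)
  5. empty(C) -> (A=5 B=2 C=0)
  6. pour(B -> C) -> (A=5 B=0 C=2)
Reached target in 6 moves.

Answer: 6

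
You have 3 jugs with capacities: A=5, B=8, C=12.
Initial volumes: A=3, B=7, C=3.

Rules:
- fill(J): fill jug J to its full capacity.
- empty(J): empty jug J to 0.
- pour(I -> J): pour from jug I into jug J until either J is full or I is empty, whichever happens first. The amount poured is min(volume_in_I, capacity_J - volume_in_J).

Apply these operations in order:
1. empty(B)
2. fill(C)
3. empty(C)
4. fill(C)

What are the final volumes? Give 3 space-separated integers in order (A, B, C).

Answer: 3 0 12

Derivation:
Step 1: empty(B) -> (A=3 B=0 C=3)
Step 2: fill(C) -> (A=3 B=0 C=12)
Step 3: empty(C) -> (A=3 B=0 C=0)
Step 4: fill(C) -> (A=3 B=0 C=12)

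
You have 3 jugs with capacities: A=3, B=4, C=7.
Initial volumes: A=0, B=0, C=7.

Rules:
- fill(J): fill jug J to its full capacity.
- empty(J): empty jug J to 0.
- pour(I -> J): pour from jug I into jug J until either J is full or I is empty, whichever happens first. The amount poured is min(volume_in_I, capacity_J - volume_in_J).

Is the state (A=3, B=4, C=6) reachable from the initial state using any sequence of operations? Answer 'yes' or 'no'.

BFS from (A=0, B=0, C=7):
  1. fill(A) -> (A=3 B=0 C=7)
  2. pour(A -> B) -> (A=0 B=3 C=7)
  3. fill(A) -> (A=3 B=3 C=7)
  4. pour(C -> B) -> (A=3 B=4 C=6)
Target reached → yes.

Answer: yes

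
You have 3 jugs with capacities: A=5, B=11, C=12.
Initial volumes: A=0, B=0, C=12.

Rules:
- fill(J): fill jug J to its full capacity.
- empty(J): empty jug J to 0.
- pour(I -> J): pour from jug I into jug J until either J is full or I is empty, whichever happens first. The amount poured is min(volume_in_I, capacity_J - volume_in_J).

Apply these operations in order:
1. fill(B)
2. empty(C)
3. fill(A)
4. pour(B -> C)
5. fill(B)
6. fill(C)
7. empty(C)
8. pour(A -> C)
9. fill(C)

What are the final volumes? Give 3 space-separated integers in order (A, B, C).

Answer: 0 11 12

Derivation:
Step 1: fill(B) -> (A=0 B=11 C=12)
Step 2: empty(C) -> (A=0 B=11 C=0)
Step 3: fill(A) -> (A=5 B=11 C=0)
Step 4: pour(B -> C) -> (A=5 B=0 C=11)
Step 5: fill(B) -> (A=5 B=11 C=11)
Step 6: fill(C) -> (A=5 B=11 C=12)
Step 7: empty(C) -> (A=5 B=11 C=0)
Step 8: pour(A -> C) -> (A=0 B=11 C=5)
Step 9: fill(C) -> (A=0 B=11 C=12)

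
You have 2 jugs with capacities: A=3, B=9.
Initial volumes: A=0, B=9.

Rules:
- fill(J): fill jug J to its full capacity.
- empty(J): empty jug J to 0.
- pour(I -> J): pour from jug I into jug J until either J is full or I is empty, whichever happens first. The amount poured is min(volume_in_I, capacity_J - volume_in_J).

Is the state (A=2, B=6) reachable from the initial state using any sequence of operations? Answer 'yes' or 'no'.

BFS explored all 8 reachable states.
Reachable set includes: (0,0), (0,3), (0,6), (0,9), (3,0), (3,3), (3,6), (3,9)
Target (A=2, B=6) not in reachable set → no.

Answer: no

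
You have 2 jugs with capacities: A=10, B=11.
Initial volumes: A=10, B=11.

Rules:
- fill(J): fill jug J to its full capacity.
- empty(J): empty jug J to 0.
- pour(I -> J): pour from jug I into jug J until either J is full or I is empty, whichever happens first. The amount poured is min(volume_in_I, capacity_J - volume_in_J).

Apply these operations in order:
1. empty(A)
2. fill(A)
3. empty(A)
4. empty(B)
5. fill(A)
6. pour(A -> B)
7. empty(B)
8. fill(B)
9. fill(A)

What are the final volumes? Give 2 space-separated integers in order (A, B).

Step 1: empty(A) -> (A=0 B=11)
Step 2: fill(A) -> (A=10 B=11)
Step 3: empty(A) -> (A=0 B=11)
Step 4: empty(B) -> (A=0 B=0)
Step 5: fill(A) -> (A=10 B=0)
Step 6: pour(A -> B) -> (A=0 B=10)
Step 7: empty(B) -> (A=0 B=0)
Step 8: fill(B) -> (A=0 B=11)
Step 9: fill(A) -> (A=10 B=11)

Answer: 10 11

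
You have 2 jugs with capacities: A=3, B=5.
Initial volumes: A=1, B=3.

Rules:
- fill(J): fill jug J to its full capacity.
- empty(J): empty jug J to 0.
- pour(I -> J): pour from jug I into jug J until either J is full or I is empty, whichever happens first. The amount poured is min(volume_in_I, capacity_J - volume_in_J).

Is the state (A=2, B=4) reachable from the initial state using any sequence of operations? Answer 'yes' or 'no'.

BFS explored all 17 reachable states.
Reachable set includes: (0,0), (0,1), (0,2), (0,3), (0,4), (0,5), (1,0), (1,3), (1,5), (2,0), (2,5), (3,0) ...
Target (A=2, B=4) not in reachable set → no.

Answer: no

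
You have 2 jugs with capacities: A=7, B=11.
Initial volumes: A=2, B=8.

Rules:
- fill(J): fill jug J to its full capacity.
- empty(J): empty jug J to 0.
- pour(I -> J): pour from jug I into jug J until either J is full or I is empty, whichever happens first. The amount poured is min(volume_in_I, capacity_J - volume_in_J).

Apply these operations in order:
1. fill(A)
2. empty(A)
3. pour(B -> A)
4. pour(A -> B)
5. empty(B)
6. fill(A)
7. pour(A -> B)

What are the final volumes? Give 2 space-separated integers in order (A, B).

Step 1: fill(A) -> (A=7 B=8)
Step 2: empty(A) -> (A=0 B=8)
Step 3: pour(B -> A) -> (A=7 B=1)
Step 4: pour(A -> B) -> (A=0 B=8)
Step 5: empty(B) -> (A=0 B=0)
Step 6: fill(A) -> (A=7 B=0)
Step 7: pour(A -> B) -> (A=0 B=7)

Answer: 0 7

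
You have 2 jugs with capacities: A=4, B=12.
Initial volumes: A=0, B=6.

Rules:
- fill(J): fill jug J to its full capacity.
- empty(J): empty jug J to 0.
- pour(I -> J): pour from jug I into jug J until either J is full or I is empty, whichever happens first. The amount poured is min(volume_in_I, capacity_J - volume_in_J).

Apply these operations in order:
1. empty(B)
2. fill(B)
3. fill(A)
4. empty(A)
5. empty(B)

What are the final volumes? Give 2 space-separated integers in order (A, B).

Answer: 0 0

Derivation:
Step 1: empty(B) -> (A=0 B=0)
Step 2: fill(B) -> (A=0 B=12)
Step 3: fill(A) -> (A=4 B=12)
Step 4: empty(A) -> (A=0 B=12)
Step 5: empty(B) -> (A=0 B=0)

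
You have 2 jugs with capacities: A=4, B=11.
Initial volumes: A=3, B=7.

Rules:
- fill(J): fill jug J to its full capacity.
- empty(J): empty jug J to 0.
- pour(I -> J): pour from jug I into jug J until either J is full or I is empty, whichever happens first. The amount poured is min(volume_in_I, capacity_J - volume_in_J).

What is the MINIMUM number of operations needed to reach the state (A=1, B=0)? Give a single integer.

Answer: 8

Derivation:
BFS from (A=3, B=7). One shortest path:
  1. fill(A) -> (A=4 B=7)
  2. empty(B) -> (A=4 B=0)
  3. pour(A -> B) -> (A=0 B=4)
  4. fill(A) -> (A=4 B=4)
  5. pour(A -> B) -> (A=0 B=8)
  6. fill(A) -> (A=4 B=8)
  7. pour(A -> B) -> (A=1 B=11)
  8. empty(B) -> (A=1 B=0)
Reached target in 8 moves.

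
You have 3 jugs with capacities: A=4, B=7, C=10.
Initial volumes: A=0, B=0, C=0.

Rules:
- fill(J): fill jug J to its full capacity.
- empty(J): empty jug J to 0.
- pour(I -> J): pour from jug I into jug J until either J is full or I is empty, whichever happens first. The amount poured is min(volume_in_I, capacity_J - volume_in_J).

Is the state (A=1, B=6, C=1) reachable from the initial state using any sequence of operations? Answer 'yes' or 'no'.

Answer: no

Derivation:
BFS explored all 278 reachable states.
Reachable set includes: (0,0,0), (0,0,1), (0,0,2), (0,0,3), (0,0,4), (0,0,5), (0,0,6), (0,0,7), (0,0,8), (0,0,9), (0,0,10), (0,1,0) ...
Target (A=1, B=6, C=1) not in reachable set → no.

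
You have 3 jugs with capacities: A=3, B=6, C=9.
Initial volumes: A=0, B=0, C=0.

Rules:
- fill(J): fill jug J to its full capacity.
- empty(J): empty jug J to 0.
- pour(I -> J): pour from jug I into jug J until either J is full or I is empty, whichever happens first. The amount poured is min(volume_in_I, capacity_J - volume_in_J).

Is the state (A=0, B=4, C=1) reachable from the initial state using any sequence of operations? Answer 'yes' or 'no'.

BFS explored all 24 reachable states.
Reachable set includes: (0,0,0), (0,0,3), (0,0,6), (0,0,9), (0,3,0), (0,3,3), (0,3,6), (0,3,9), (0,6,0), (0,6,3), (0,6,6), (0,6,9) ...
Target (A=0, B=4, C=1) not in reachable set → no.

Answer: no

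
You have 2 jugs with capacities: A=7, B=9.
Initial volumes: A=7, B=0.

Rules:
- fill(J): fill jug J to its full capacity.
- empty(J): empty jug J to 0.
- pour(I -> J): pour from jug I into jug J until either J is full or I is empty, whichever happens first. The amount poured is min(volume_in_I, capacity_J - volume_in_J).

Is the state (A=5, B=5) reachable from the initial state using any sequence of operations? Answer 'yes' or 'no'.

BFS explored all 32 reachable states.
Reachable set includes: (0,0), (0,1), (0,2), (0,3), (0,4), (0,5), (0,6), (0,7), (0,8), (0,9), (1,0), (1,9) ...
Target (A=5, B=5) not in reachable set → no.

Answer: no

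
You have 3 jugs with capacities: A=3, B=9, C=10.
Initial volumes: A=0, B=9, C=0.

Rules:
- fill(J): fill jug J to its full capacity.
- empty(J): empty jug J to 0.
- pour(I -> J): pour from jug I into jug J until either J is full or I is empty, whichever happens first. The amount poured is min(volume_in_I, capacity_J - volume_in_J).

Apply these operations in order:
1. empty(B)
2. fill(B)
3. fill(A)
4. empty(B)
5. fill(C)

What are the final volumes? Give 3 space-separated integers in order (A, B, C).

Answer: 3 0 10

Derivation:
Step 1: empty(B) -> (A=0 B=0 C=0)
Step 2: fill(B) -> (A=0 B=9 C=0)
Step 3: fill(A) -> (A=3 B=9 C=0)
Step 4: empty(B) -> (A=3 B=0 C=0)
Step 5: fill(C) -> (A=3 B=0 C=10)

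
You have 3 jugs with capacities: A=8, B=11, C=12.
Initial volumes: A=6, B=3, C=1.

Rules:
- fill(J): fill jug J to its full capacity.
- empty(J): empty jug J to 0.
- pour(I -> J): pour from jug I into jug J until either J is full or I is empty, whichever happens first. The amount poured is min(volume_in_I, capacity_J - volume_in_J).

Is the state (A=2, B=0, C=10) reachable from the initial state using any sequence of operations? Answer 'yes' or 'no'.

Answer: yes

Derivation:
BFS from (A=6, B=3, C=1):
  1. empty(C) -> (A=6 B=3 C=0)
  2. pour(B -> C) -> (A=6 B=0 C=3)
  3. fill(B) -> (A=6 B=11 C=3)
  4. pour(B -> C) -> (A=6 B=2 C=12)
  5. pour(C -> A) -> (A=8 B=2 C=10)
  6. empty(A) -> (A=0 B=2 C=10)
  7. pour(B -> A) -> (A=2 B=0 C=10)
Target reached → yes.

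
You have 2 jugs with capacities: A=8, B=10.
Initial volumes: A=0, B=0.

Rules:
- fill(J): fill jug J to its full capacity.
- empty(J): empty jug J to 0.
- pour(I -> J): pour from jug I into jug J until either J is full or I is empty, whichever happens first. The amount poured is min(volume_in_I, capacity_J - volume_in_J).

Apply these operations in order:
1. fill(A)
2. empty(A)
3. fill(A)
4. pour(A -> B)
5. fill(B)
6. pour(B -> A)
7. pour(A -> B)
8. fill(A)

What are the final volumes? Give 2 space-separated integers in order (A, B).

Step 1: fill(A) -> (A=8 B=0)
Step 2: empty(A) -> (A=0 B=0)
Step 3: fill(A) -> (A=8 B=0)
Step 4: pour(A -> B) -> (A=0 B=8)
Step 5: fill(B) -> (A=0 B=10)
Step 6: pour(B -> A) -> (A=8 B=2)
Step 7: pour(A -> B) -> (A=0 B=10)
Step 8: fill(A) -> (A=8 B=10)

Answer: 8 10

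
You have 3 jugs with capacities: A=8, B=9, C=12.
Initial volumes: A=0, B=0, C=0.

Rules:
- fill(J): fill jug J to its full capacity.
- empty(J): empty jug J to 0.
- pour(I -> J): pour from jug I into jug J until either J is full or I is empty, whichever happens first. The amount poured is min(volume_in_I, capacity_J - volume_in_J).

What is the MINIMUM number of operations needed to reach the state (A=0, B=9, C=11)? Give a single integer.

Answer: 4

Derivation:
BFS from (A=0, B=0, C=0). One shortest path:
  1. fill(A) -> (A=8 B=0 C=0)
  2. fill(C) -> (A=8 B=0 C=12)
  3. pour(A -> B) -> (A=0 B=8 C=12)
  4. pour(C -> B) -> (A=0 B=9 C=11)
Reached target in 4 moves.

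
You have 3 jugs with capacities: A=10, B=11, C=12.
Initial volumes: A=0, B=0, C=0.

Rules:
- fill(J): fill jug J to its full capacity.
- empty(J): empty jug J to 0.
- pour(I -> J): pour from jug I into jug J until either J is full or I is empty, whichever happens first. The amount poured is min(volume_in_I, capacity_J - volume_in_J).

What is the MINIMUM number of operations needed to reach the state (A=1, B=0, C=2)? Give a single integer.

BFS from (A=0, B=0, C=0). One shortest path:
  1. fill(B) -> (A=0 B=11 C=0)
  2. fill(C) -> (A=0 B=11 C=12)
  3. pour(B -> A) -> (A=10 B=1 C=12)
  4. empty(A) -> (A=0 B=1 C=12)
  5. pour(C -> A) -> (A=10 B=1 C=2)
  6. empty(A) -> (A=0 B=1 C=2)
  7. pour(B -> A) -> (A=1 B=0 C=2)
Reached target in 7 moves.

Answer: 7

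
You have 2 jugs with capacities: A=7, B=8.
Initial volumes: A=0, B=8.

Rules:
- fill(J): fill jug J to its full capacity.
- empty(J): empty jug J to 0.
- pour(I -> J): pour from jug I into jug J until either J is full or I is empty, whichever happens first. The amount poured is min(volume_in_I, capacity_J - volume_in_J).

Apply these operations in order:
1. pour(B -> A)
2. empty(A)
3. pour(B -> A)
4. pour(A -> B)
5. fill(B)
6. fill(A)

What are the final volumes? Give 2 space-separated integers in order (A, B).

Answer: 7 8

Derivation:
Step 1: pour(B -> A) -> (A=7 B=1)
Step 2: empty(A) -> (A=0 B=1)
Step 3: pour(B -> A) -> (A=1 B=0)
Step 4: pour(A -> B) -> (A=0 B=1)
Step 5: fill(B) -> (A=0 B=8)
Step 6: fill(A) -> (A=7 B=8)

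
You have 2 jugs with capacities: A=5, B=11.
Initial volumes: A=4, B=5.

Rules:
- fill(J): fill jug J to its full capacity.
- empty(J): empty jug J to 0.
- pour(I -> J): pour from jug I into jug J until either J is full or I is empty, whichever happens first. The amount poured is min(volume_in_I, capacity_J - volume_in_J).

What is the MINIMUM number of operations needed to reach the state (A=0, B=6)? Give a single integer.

Answer: 4

Derivation:
BFS from (A=4, B=5). One shortest path:
  1. empty(A) -> (A=0 B=5)
  2. fill(B) -> (A=0 B=11)
  3. pour(B -> A) -> (A=5 B=6)
  4. empty(A) -> (A=0 B=6)
Reached target in 4 moves.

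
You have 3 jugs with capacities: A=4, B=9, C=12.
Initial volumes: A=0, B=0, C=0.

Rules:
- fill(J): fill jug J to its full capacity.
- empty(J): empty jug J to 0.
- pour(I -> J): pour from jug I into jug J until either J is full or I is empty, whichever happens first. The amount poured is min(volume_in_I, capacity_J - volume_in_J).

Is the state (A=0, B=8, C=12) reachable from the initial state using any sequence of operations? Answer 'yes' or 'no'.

BFS from (A=0, B=0, C=0):
  1. fill(A) -> (A=4 B=0 C=0)
  2. fill(C) -> (A=4 B=0 C=12)
  3. pour(A -> B) -> (A=0 B=4 C=12)
  4. fill(A) -> (A=4 B=4 C=12)
  5. pour(A -> B) -> (A=0 B=8 C=12)
Target reached → yes.

Answer: yes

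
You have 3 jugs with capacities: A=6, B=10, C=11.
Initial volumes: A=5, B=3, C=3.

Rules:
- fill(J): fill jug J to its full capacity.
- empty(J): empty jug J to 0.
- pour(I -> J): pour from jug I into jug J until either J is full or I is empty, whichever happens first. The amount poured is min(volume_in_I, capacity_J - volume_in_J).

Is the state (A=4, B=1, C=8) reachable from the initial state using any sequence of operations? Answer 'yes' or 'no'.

Answer: no

Derivation:
BFS explored all 475 reachable states.
Reachable set includes: (0,0,0), (0,0,1), (0,0,2), (0,0,3), (0,0,4), (0,0,5), (0,0,6), (0,0,7), (0,0,8), (0,0,9), (0,0,10), (0,0,11) ...
Target (A=4, B=1, C=8) not in reachable set → no.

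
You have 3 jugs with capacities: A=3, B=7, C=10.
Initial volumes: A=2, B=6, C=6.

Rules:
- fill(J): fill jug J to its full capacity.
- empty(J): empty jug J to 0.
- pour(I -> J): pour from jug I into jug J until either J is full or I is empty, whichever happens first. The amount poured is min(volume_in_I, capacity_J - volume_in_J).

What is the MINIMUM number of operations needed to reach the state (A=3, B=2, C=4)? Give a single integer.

BFS from (A=2, B=6, C=6). One shortest path:
  1. empty(A) -> (A=0 B=6 C=6)
  2. pour(B -> C) -> (A=0 B=2 C=10)
  3. pour(C -> A) -> (A=3 B=2 C=7)
  4. empty(A) -> (A=0 B=2 C=7)
  5. pour(C -> A) -> (A=3 B=2 C=4)
Reached target in 5 moves.

Answer: 5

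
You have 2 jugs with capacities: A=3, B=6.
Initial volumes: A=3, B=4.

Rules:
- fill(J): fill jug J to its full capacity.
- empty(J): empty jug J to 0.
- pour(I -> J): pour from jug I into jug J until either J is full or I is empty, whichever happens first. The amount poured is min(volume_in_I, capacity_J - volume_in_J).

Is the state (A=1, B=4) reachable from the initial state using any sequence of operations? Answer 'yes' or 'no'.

Answer: no

Derivation:
BFS explored all 12 reachable states.
Reachable set includes: (0,0), (0,1), (0,3), (0,4), (0,6), (1,0), (1,6), (3,0), (3,1), (3,3), (3,4), (3,6)
Target (A=1, B=4) not in reachable set → no.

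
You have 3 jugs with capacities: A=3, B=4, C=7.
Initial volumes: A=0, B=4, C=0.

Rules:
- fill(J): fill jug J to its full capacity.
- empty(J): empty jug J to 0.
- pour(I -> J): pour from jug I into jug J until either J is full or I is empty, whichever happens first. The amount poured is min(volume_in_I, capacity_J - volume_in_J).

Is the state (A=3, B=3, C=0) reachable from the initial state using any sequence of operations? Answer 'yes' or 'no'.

Answer: yes

Derivation:
BFS from (A=0, B=4, C=0):
  1. fill(A) -> (A=3 B=4 C=0)
  2. empty(B) -> (A=3 B=0 C=0)
  3. pour(A -> B) -> (A=0 B=3 C=0)
  4. fill(A) -> (A=3 B=3 C=0)
Target reached → yes.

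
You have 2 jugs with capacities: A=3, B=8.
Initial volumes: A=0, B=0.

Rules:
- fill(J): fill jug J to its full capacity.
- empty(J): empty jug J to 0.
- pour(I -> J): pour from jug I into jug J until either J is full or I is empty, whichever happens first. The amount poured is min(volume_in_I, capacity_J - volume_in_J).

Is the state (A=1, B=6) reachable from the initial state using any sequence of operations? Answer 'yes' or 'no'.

Answer: no

Derivation:
BFS explored all 22 reachable states.
Reachable set includes: (0,0), (0,1), (0,2), (0,3), (0,4), (0,5), (0,6), (0,7), (0,8), (1,0), (1,8), (2,0) ...
Target (A=1, B=6) not in reachable set → no.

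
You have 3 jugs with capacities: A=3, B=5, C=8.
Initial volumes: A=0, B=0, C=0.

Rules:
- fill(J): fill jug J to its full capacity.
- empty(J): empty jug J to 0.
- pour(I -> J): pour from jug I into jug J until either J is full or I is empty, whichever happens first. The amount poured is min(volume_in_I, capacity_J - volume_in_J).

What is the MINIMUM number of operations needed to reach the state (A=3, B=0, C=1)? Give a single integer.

Answer: 7

Derivation:
BFS from (A=0, B=0, C=0). One shortest path:
  1. fill(A) -> (A=3 B=0 C=0)
  2. pour(A -> B) -> (A=0 B=3 C=0)
  3. fill(A) -> (A=3 B=3 C=0)
  4. pour(A -> B) -> (A=1 B=5 C=0)
  5. empty(B) -> (A=1 B=0 C=0)
  6. pour(A -> C) -> (A=0 B=0 C=1)
  7. fill(A) -> (A=3 B=0 C=1)
Reached target in 7 moves.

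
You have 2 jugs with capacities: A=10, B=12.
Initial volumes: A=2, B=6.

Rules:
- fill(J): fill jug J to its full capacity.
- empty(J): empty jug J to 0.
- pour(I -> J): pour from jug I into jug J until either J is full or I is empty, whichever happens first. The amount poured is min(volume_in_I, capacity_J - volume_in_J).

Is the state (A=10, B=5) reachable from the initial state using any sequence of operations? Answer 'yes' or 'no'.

Answer: no

Derivation:
BFS explored all 23 reachable states.
Reachable set includes: (0,0), (0,2), (0,4), (0,6), (0,8), (0,10), (0,12), (2,0), (2,6), (2,12), (4,0), (4,12) ...
Target (A=10, B=5) not in reachable set → no.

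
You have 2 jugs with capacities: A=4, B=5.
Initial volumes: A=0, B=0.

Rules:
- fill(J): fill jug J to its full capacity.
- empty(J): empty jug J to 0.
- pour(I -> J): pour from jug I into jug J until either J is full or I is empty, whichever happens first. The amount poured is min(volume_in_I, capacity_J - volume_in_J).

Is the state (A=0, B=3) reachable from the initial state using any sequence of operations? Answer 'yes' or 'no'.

Answer: yes

Derivation:
BFS from (A=0, B=0):
  1. fill(A) -> (A=4 B=0)
  2. pour(A -> B) -> (A=0 B=4)
  3. fill(A) -> (A=4 B=4)
  4. pour(A -> B) -> (A=3 B=5)
  5. empty(B) -> (A=3 B=0)
  6. pour(A -> B) -> (A=0 B=3)
Target reached → yes.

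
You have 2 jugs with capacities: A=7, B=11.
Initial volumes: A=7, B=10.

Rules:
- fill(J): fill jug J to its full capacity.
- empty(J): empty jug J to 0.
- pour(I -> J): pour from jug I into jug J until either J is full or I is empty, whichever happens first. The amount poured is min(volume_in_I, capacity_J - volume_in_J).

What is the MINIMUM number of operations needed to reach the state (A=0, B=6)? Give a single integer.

Answer: 3

Derivation:
BFS from (A=7, B=10). One shortest path:
  1. pour(A -> B) -> (A=6 B=11)
  2. empty(B) -> (A=6 B=0)
  3. pour(A -> B) -> (A=0 B=6)
Reached target in 3 moves.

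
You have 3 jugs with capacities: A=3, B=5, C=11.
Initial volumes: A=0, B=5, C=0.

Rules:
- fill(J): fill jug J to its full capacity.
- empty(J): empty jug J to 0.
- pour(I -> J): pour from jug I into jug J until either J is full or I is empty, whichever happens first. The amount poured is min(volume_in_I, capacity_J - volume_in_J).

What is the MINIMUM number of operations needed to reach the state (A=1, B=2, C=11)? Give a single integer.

BFS from (A=0, B=5, C=0). One shortest path:
  1. fill(A) -> (A=3 B=5 C=0)
  2. empty(B) -> (A=3 B=0 C=0)
  3. fill(C) -> (A=3 B=0 C=11)
  4. pour(A -> B) -> (A=0 B=3 C=11)
  5. pour(C -> A) -> (A=3 B=3 C=8)
  6. pour(A -> B) -> (A=1 B=5 C=8)
  7. pour(B -> C) -> (A=1 B=2 C=11)
Reached target in 7 moves.

Answer: 7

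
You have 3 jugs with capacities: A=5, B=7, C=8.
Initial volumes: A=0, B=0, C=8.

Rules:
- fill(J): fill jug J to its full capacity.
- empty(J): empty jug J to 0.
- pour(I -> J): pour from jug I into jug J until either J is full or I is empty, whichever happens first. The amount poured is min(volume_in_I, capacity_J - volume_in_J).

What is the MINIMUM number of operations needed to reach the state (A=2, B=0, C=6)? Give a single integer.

BFS from (A=0, B=0, C=8). One shortest path:
  1. pour(C -> B) -> (A=0 B=7 C=1)
  2. pour(B -> A) -> (A=5 B=2 C=1)
  3. pour(A -> C) -> (A=0 B=2 C=6)
  4. pour(B -> A) -> (A=2 B=0 C=6)
Reached target in 4 moves.

Answer: 4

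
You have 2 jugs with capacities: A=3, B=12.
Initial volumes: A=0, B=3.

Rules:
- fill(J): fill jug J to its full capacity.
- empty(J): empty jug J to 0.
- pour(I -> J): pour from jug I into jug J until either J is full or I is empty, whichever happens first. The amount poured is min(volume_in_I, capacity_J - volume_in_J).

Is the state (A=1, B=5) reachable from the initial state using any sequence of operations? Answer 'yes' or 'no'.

Answer: no

Derivation:
BFS explored all 10 reachable states.
Reachable set includes: (0,0), (0,3), (0,6), (0,9), (0,12), (3,0), (3,3), (3,6), (3,9), (3,12)
Target (A=1, B=5) not in reachable set → no.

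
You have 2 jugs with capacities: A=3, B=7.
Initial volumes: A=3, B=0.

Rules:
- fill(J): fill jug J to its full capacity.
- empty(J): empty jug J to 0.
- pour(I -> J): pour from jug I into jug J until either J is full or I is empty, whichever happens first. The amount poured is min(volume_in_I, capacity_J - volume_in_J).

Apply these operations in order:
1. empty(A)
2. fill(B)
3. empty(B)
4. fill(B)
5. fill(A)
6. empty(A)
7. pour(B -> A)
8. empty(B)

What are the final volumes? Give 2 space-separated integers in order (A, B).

Step 1: empty(A) -> (A=0 B=0)
Step 2: fill(B) -> (A=0 B=7)
Step 3: empty(B) -> (A=0 B=0)
Step 4: fill(B) -> (A=0 B=7)
Step 5: fill(A) -> (A=3 B=7)
Step 6: empty(A) -> (A=0 B=7)
Step 7: pour(B -> A) -> (A=3 B=4)
Step 8: empty(B) -> (A=3 B=0)

Answer: 3 0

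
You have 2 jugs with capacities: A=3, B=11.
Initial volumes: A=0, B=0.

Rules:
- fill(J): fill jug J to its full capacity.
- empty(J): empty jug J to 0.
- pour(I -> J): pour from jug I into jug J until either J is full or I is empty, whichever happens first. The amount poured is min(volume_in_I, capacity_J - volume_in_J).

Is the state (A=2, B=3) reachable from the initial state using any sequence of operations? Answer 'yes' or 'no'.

BFS explored all 28 reachable states.
Reachable set includes: (0,0), (0,1), (0,2), (0,3), (0,4), (0,5), (0,6), (0,7), (0,8), (0,9), (0,10), (0,11) ...
Target (A=2, B=3) not in reachable set → no.

Answer: no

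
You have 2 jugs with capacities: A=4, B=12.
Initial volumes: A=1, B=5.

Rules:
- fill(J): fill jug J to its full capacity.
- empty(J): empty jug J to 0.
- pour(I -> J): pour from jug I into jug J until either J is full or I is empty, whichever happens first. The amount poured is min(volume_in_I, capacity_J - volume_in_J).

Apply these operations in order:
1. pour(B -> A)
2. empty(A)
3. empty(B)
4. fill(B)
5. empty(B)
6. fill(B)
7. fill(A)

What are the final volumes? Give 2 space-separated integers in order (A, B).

Answer: 4 12

Derivation:
Step 1: pour(B -> A) -> (A=4 B=2)
Step 2: empty(A) -> (A=0 B=2)
Step 3: empty(B) -> (A=0 B=0)
Step 4: fill(B) -> (A=0 B=12)
Step 5: empty(B) -> (A=0 B=0)
Step 6: fill(B) -> (A=0 B=12)
Step 7: fill(A) -> (A=4 B=12)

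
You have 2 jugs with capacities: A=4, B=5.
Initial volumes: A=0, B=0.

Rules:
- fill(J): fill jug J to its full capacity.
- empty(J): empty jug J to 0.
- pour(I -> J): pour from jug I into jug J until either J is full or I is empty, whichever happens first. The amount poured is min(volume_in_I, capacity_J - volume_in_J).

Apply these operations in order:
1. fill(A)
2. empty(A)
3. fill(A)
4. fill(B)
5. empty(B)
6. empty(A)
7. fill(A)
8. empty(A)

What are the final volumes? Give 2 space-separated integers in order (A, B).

Answer: 0 0

Derivation:
Step 1: fill(A) -> (A=4 B=0)
Step 2: empty(A) -> (A=0 B=0)
Step 3: fill(A) -> (A=4 B=0)
Step 4: fill(B) -> (A=4 B=5)
Step 5: empty(B) -> (A=4 B=0)
Step 6: empty(A) -> (A=0 B=0)
Step 7: fill(A) -> (A=4 B=0)
Step 8: empty(A) -> (A=0 B=0)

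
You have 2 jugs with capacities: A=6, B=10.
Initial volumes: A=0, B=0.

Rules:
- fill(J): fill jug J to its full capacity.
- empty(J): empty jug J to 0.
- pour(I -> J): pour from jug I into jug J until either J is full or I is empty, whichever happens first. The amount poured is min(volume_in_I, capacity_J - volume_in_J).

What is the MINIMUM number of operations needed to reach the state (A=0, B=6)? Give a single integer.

Answer: 2

Derivation:
BFS from (A=0, B=0). One shortest path:
  1. fill(A) -> (A=6 B=0)
  2. pour(A -> B) -> (A=0 B=6)
Reached target in 2 moves.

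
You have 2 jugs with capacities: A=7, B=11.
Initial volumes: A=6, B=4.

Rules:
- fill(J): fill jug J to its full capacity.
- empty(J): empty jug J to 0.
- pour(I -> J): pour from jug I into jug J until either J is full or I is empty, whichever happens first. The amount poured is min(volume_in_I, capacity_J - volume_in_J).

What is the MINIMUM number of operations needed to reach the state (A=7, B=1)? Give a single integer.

BFS from (A=6, B=4). One shortest path:
  1. empty(A) -> (A=0 B=4)
  2. pour(B -> A) -> (A=4 B=0)
  3. fill(B) -> (A=4 B=11)
  4. pour(B -> A) -> (A=7 B=8)
  5. empty(A) -> (A=0 B=8)
  6. pour(B -> A) -> (A=7 B=1)
Reached target in 6 moves.

Answer: 6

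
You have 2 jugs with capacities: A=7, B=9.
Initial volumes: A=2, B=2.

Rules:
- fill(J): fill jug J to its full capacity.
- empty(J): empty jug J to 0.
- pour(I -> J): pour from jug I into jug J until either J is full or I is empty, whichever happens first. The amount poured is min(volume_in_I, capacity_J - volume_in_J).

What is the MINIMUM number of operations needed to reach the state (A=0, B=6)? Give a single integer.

Answer: 4

Derivation:
BFS from (A=2, B=2). One shortest path:
  1. pour(B -> A) -> (A=4 B=0)
  2. fill(B) -> (A=4 B=9)
  3. pour(B -> A) -> (A=7 B=6)
  4. empty(A) -> (A=0 B=6)
Reached target in 4 moves.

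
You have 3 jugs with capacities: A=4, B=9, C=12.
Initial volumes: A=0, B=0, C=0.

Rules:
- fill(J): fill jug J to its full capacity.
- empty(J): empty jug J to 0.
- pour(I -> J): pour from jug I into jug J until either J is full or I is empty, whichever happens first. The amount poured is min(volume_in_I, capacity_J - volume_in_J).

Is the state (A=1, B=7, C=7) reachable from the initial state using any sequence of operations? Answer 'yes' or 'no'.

BFS explored all 386 reachable states.
Reachable set includes: (0,0,0), (0,0,1), (0,0,2), (0,0,3), (0,0,4), (0,0,5), (0,0,6), (0,0,7), (0,0,8), (0,0,9), (0,0,10), (0,0,11) ...
Target (A=1, B=7, C=7) not in reachable set → no.

Answer: no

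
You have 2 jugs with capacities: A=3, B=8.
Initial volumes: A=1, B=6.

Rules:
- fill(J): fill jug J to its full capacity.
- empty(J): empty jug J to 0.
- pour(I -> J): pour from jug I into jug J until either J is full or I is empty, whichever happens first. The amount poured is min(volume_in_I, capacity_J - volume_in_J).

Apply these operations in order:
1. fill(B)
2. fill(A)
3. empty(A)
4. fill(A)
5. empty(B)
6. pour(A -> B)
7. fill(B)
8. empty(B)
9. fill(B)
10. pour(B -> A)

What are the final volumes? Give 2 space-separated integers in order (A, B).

Answer: 3 5

Derivation:
Step 1: fill(B) -> (A=1 B=8)
Step 2: fill(A) -> (A=3 B=8)
Step 3: empty(A) -> (A=0 B=8)
Step 4: fill(A) -> (A=3 B=8)
Step 5: empty(B) -> (A=3 B=0)
Step 6: pour(A -> B) -> (A=0 B=3)
Step 7: fill(B) -> (A=0 B=8)
Step 8: empty(B) -> (A=0 B=0)
Step 9: fill(B) -> (A=0 B=8)
Step 10: pour(B -> A) -> (A=3 B=5)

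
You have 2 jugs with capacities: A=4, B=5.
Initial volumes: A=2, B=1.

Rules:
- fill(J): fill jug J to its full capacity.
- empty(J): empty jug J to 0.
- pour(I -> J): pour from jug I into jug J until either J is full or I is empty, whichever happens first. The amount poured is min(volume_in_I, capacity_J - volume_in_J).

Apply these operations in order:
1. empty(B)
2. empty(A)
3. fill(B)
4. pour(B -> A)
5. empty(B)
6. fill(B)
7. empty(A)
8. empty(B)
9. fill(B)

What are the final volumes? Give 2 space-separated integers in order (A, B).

Step 1: empty(B) -> (A=2 B=0)
Step 2: empty(A) -> (A=0 B=0)
Step 3: fill(B) -> (A=0 B=5)
Step 4: pour(B -> A) -> (A=4 B=1)
Step 5: empty(B) -> (A=4 B=0)
Step 6: fill(B) -> (A=4 B=5)
Step 7: empty(A) -> (A=0 B=5)
Step 8: empty(B) -> (A=0 B=0)
Step 9: fill(B) -> (A=0 B=5)

Answer: 0 5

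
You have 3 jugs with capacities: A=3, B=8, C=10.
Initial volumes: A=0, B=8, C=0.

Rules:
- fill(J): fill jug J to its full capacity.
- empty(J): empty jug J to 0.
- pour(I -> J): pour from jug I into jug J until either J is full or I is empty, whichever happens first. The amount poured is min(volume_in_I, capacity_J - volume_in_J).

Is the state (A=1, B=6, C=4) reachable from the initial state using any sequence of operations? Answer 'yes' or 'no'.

BFS explored all 270 reachable states.
Reachable set includes: (0,0,0), (0,0,1), (0,0,2), (0,0,3), (0,0,4), (0,0,5), (0,0,6), (0,0,7), (0,0,8), (0,0,9), (0,0,10), (0,1,0) ...
Target (A=1, B=6, C=4) not in reachable set → no.

Answer: no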